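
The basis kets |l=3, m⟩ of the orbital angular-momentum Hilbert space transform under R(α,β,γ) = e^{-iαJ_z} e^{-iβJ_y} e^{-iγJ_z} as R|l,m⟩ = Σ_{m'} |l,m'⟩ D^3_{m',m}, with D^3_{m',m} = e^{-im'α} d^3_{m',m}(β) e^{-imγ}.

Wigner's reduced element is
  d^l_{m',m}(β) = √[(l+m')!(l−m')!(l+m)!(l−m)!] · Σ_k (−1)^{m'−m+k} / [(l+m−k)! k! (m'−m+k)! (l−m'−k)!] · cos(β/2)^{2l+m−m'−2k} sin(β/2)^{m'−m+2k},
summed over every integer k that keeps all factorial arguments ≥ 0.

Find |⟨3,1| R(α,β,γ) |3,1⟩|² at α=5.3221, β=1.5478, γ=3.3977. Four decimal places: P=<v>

First d^3_{1,1}(β=1.5478), then the phase factors e^{-i(1)α} and e^{-i(1)γ}:
c=cos(1.5478/2)=0.715190, s=sin(1.5478/2)=0.698930; N=√[24·2·24·2]=48.000000
k: max(0,(1)−(1))=0 … min(3+(1),3−(1))=2
  k=0: (−1)^0·48.0000/(48)·0.7152^6·0.6989^0 = +0.133823
  k=1: (−1)^1·48.0000/(6)·0.7152^4·0.6989^2 = -1.022453
  k=2: (−1)^2·48.0000/(8)·0.7152^2·0.6989^4 = +0.732367
d^3_{1,1}(1.5478) = +0.133823 -1.022453 +0.732367 = -0.156264
|D^3_{1,1}|² = |d^3_{1,1}(β)|² = (-0.156264)² = 0.024418 (the z-rotation phases have unit modulus)

P=0.0244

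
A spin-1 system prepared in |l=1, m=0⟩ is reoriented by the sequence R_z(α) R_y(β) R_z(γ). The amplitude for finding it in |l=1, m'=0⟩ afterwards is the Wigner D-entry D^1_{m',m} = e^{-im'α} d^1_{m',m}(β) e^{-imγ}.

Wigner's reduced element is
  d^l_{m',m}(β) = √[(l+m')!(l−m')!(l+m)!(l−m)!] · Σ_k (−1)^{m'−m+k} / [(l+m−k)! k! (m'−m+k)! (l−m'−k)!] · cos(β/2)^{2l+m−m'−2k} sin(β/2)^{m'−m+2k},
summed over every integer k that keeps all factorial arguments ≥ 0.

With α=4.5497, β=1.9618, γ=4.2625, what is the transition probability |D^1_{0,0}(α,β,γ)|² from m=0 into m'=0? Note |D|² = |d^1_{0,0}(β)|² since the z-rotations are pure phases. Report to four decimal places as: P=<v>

Split into d^1_{0,0}(β=1.9618) × two z-phases.
c=cos(1.9618/2)=0.556275, s=sin(1.9618/2)=0.830998; N=√[1·1·1·1]=1.000000
k: max(0,(0)−(0))=0 … min(1+(0),1−(0))=1
  k=0: (−1)^0·1.0000/(1)·0.5563^2·0.8310^0 = +0.309442
  k=1: (−1)^1·1.0000/(1)·0.5563^0·0.8310^2 = -0.690558
d^1_{0,0}(1.9618) = +0.309442 -0.690558 = -0.381117
|D^1_{0,0}|² = |d^1_{0,0}(β)|² = (-0.381117)² = 0.145250 (the z-rotation phases have unit modulus)

P=0.1452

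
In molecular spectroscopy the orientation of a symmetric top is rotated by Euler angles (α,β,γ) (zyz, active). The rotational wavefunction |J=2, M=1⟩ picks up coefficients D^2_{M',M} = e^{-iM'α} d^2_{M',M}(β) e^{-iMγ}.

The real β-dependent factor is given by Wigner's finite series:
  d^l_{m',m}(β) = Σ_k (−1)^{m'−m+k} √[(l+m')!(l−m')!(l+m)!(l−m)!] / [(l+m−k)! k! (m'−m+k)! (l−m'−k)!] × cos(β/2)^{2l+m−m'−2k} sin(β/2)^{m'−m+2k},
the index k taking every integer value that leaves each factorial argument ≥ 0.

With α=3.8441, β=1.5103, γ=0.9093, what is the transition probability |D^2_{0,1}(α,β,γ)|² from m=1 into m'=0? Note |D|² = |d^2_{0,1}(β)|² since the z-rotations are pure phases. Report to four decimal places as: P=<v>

P=0.0055

First d^2_{0,1}(β=1.5103), then the phase factors e^{-i(0)α} and e^{-i(1)γ}:
c=cos(1.5103/2)=0.728169, s=sin(1.5103/2)=0.685398; N=√[2·2·6·1]=4.898979
Admissible k: 1..2 (factorial args all ≥0)
  k=1: (−1)^0·4.8990/(2)·0.7282^3·0.6854^1 = +0.648208
  k=2: (−1)^1·4.8990/(2)·0.7282^1·0.6854^3 = -0.574296
d^2_{0,1}(1.5103) = +0.648208 -0.574296 = +0.073912
|D^2_{0,1}|² = |d^2_{0,1}(β)|² = (+0.073912)² = 0.005463 (the z-rotation phases have unit modulus)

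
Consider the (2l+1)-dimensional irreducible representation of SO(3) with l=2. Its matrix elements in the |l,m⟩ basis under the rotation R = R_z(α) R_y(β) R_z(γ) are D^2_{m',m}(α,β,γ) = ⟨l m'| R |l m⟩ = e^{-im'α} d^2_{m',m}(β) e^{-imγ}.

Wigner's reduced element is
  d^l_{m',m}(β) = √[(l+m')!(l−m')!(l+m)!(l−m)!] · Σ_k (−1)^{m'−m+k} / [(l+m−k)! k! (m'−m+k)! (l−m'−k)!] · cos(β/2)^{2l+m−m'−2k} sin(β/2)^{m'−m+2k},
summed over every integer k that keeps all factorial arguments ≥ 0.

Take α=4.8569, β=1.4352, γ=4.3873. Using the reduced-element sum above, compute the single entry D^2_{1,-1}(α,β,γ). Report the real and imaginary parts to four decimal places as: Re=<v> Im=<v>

Re=0.4899 Im=-0.2486

First d^2_{1,-1}(β=1.4352), then the phase factors e^{-i(1)α} and e^{-i(-1)γ}:
With c≡cos(β/2)=0.753386 and s≡sin(β/2)=0.657578, N=[6·1·1·6]^{1/2}=6.000000
k: max(0,(-1)−(1))=0 … min(2+(-1),2−(1))=1
  k=0: (−1)^2·6.0000/(2)·0.7534^2·0.6576^2 = +0.736295
  k=1: (−1)^3·6.0000/(6)·0.7534^0·0.6576^4 = -0.186978
d^2_{1,-1}(1.4352) = +0.736295 -0.186978 = +0.549317
D = (+0.144009+0.989576i)·(+0.549317)·(-0.319393-0.947622i) = +0.489853-0.248582i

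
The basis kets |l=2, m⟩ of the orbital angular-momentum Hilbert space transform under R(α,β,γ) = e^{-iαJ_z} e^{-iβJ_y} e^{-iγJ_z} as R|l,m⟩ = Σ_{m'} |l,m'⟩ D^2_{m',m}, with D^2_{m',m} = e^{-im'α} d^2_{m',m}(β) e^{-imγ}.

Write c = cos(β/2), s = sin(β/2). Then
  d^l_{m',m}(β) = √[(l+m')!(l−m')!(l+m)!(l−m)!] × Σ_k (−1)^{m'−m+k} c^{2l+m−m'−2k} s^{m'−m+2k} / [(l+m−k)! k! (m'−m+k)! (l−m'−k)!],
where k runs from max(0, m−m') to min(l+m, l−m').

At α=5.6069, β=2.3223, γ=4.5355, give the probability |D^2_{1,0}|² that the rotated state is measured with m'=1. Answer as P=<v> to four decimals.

P=0.3733

Split into d^2_{1,0}(β=2.3223) × two z-phases.
c=cos(2.3223/2)=0.398285, s=sin(2.3223/2)=0.917262; N=√[6·1·2·2]=4.898979
The bounds max(0,m−m')=0 and min(l+m,l−m')=1 give 2 terms
  k=0: (−1)^1·4.8990/(2)·0.3983^3·0.9173^1 = -0.141955
  k=1: (−1)^2·4.8990/(2)·0.3983^1·0.9173^3 = +0.752921
d^2_{1,0}(2.3223) = -0.141955 +0.752921 = +0.610966
|D^2_{1,0}|² = |d^2_{1,0}(β)|² = (+0.610966)² = 0.373279 (the z-rotation phases have unit modulus)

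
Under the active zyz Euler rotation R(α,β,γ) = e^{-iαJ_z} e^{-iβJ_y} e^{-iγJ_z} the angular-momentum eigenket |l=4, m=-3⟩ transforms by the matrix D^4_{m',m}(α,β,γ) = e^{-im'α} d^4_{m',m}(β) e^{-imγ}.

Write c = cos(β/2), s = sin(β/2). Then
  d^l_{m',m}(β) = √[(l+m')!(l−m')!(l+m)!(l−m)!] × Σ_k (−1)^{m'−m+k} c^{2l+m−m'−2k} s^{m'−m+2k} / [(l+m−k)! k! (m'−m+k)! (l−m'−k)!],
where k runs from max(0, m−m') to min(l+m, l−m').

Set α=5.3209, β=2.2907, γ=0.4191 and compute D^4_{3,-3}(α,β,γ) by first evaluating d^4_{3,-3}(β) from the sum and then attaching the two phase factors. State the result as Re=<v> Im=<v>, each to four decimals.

Re=-0.1115 Im=-0.1746

First d^4_{3,-3}(β=2.2907), then the phase factors e^{-i(3)α} and e^{-i(-3)γ}:
With c≡cos(β/2)=0.412727 and s≡sin(β/2)=0.910855, N=[5040·1·1·5040]^{1/2}=5040.000000
k∈{0,1} keeps every argument non-negative
  k=0: (−1)^6·5040.0000/(720)·0.4127^2·0.9109^6 = +0.680956
  k=1: (−1)^7·5040.0000/(5040)·0.4127^0·0.9109^8 = -0.473797
d^4_{3,-3}(2.2907) = +0.680956 -0.473797 = +0.207159
D = (-0.967730+0.251991i)·(+0.207159)·(+0.308386+0.951261i) = -0.111481-0.174604i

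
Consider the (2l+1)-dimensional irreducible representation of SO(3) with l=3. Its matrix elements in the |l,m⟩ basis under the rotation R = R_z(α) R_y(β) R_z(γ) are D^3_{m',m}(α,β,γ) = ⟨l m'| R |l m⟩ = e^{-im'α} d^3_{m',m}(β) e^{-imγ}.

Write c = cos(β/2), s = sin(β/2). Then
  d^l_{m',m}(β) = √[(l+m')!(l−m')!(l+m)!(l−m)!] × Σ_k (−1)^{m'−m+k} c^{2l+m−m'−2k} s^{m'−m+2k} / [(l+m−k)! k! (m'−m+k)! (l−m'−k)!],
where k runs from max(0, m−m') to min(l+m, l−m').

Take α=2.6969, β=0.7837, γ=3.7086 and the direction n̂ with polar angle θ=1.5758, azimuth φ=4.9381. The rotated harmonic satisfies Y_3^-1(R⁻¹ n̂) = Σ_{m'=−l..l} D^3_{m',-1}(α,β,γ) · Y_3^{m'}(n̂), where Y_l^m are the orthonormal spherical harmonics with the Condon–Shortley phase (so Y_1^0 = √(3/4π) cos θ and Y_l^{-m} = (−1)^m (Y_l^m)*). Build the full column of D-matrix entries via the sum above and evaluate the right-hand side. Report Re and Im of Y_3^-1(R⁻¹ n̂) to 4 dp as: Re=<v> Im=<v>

Need the full column D^3_{m',-1} for m'=−3..3 at α=2.6969, β=0.7837, γ=3.7086.
cos(β/2)=0.924204, sin(β/2)=0.381899
d^3_{-3,-1}: single k=2 term ⇒ +0.412111;  D = +0.296698-0.286017i
d^3_{-2,-1}: k∈[1..2] ⇒ +0.814306 -0.278086 = +0.536221;  D = -0.508597+0.169887i
d^3_{-1,-1}: k∈[0..2] ⇒ +0.623171 -0.851252 +0.109014 = -0.119067;  D = -0.118178-0.014527i
d^3_{0,-1}: k∈[0..2] ⇒ -0.892028 +0.456942 -0.026008 = -0.461094;  D = +0.388938+0.247658i
d^3_{1,-1}: k∈[0..2] ⇒ +0.638439 -0.145351 +0.003102 = +0.496190;  D = +0.263189+0.420638i
d^3_{2,-1}: k∈[0..1] ⇒ -0.278086 +0.023742 = -0.254344;  D = +0.029034+0.252682i
d^3_{3,-1}: single k=0 term ⇒ +0.070368;  D = -0.022821+0.066564i
Y_3^{m'}(θ=1.5758,φ=4.9381) and Σ D·Y over m':
  (+0.2967-0.2860i)·(-0.2614-0.3252i)  (-0.5086+0.1699i)·(+0.0046-0.0022i)  (-0.1182-0.0145i)·(-0.0723-0.3149i)  (+0.3889+0.2477i)·(+0.0056+0.0000i)  (+0.2632+0.4206i)·(+0.0723-0.3149i)  (+0.0290+0.2527i)·(+0.0046+0.0022i)  (-0.0228+0.0666i)·(+0.2614-0.3252i)
Y_3^-1(R⁻¹ n̂) = +0.000385-0.006556i

Re=0.0004 Im=-0.0066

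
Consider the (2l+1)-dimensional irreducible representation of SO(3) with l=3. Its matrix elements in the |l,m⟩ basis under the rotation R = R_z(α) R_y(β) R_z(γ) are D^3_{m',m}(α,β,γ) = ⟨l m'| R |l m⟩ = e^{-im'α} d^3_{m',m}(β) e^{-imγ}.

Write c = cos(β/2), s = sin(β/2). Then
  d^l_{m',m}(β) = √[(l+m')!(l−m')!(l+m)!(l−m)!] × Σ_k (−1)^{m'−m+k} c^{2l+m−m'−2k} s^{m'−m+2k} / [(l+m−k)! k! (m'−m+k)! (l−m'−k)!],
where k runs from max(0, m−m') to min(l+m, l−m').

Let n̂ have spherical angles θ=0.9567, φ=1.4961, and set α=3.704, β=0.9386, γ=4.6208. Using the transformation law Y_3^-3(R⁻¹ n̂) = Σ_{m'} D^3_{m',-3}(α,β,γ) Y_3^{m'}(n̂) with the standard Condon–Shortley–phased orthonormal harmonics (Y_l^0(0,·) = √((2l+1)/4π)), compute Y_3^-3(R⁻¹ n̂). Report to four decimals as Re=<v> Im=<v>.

Re=-0.2718 Im=0.3143

Need the full column D^3_{m',-3} for m'=−3..3 at α=3.704, β=0.9386, γ=4.6208.
cos(β/2)=0.891885, sin(β/2)=0.452262
d^3_{-3,-3}: single k=0 term ⇒ +0.503331;  D = +0.497034-0.079365i
d^3_{-2,-3}: single k=0 term ⇒ -0.625188;  D = +0.469711-0.412591i
d^3_{-1,-3}: single k=0 term ⇒ +0.501258;  D = +0.142202-0.480665i
d^3_{0,-3}: single k=0 term ⇒ -0.293503;  D = -0.079634-0.282493i
d^3_{1,-3}: single k=0 term ⇒ +0.128891;  D = -0.095735-0.086301i
d^3_{2,-3}: single k=0 term ⇒ -0.041337;  D = -0.040732-0.007043i
d^3_{3,-3}: single k=0 term ⇒ +0.008557;  D = -0.007911+0.003263i
Y_3^{m'}(θ=0.9567,φ=1.4961) and Σ D·Y over m':
  (+0.4970-0.0794i)·(-0.0506+0.2221i)  (+0.4697-0.4126i)·(-0.3890-0.0585i)  (+0.1422-0.4807i)·(+0.0130-0.1739i)  (-0.0796-0.2825i)·(-0.2881+0.0000i)  (-0.0957-0.0863i)·(-0.0130-0.1739i)  (-0.0407-0.0070i)·(-0.3890+0.0585i)  (-0.0079+0.0033i)·(+0.0506+0.2221i)
Y_3^-3(R⁻¹ n̂) = -0.271809+0.314328i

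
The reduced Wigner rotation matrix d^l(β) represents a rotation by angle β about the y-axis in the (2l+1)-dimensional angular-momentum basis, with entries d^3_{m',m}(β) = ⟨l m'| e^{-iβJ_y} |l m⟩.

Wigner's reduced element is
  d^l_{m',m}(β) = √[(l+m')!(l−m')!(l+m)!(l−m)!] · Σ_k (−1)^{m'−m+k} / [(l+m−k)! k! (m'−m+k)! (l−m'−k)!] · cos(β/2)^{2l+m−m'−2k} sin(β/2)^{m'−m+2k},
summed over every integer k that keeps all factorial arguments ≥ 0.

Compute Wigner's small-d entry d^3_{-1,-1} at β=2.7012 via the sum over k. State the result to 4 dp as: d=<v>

d^3_{-1,-1}(β=2.7012) via Wigner's sum:
Half-angle: c=0.218421, s=0.975855. N=√(2·24·2·24)=48.000000
k∈{0,1,2} keeps every argument non-negative
  k=0: (−1)^0·48.0000/(48)·0.2184^6·0.9759^0 = +0.000109
  k=1: (−1)^1·48.0000/(6)·0.2184^4·0.9759^2 = -0.017340
  k=2: (−1)^2·48.0000/(8)·0.2184^2·0.9759^4 = +0.259586
d^3_{-1,-1}(2.7012) = +0.000109 -0.017340 +0.259586 = +0.242355

d=0.2424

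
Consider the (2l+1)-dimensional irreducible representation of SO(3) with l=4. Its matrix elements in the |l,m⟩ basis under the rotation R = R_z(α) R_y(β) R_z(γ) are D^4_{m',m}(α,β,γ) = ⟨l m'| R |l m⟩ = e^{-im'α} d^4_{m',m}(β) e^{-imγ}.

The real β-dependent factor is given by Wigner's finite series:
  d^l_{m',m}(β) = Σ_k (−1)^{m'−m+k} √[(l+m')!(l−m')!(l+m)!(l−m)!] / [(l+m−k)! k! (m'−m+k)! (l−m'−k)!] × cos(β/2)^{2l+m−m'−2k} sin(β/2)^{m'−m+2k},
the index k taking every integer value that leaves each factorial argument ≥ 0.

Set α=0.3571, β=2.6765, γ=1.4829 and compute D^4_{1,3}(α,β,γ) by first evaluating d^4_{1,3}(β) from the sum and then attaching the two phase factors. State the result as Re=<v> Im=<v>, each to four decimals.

Re=-0.0030 Im=-0.0322

Split into d^4_{1,3}(β=2.6765) × two z-phases.
Half-angle: c=0.230456, s=0.973083. N=√(120·6·5040·1)=1904.940944
Admissible k: 2..3 (factorial args all ≥0)
  k=2: (−1)^0·1904.9409/(240)·0.2305^6·0.9731^2 = +0.001126
  k=3: (−1)^1·1904.9409/(144)·0.2305^4·0.9731^4 = -0.033456
d^4_{1,3}(2.6765) = +0.001126 -0.033456 = -0.032330
D = (+0.936914-0.349559i)·(-0.032330)·(-0.260644+0.965435i) = -0.003016-0.032189i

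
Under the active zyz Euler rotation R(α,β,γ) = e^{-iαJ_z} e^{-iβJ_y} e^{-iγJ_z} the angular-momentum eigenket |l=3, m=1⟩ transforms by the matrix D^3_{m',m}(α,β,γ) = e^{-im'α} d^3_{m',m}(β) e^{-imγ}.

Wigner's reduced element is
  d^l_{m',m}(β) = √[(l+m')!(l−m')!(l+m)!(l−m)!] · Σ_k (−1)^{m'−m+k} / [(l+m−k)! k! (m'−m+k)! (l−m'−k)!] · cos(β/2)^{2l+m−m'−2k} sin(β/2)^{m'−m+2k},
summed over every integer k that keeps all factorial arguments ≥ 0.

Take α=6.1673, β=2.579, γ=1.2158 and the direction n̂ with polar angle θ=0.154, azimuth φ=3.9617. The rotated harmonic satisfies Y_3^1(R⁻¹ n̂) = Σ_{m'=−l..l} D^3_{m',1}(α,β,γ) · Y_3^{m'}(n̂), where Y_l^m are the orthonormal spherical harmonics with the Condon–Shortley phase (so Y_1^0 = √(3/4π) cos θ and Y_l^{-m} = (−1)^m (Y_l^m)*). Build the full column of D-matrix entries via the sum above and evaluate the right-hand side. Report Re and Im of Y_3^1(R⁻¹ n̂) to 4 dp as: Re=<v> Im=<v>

Re=0.2561 Im=-0.3566

Need the full column D^3_{m',1} for m'=−3..3 at α=6.1673, β=2.579, γ=1.2158.
cos(β/2)=0.277601, sin(β/2)=0.960696
d^3_{-3,1}: single k=4 term ⇒ +0.254234;  D = +0.001866-0.254227i
d^3_{-2,1}: k∈[3..4] ⇒ +0.119965 -0.718377 = -0.598412;  D = -0.073553+0.593875i
d^3_{-1,1}: k∈[2..4] ⇒ +0.032886 -0.525143 +0.786171 = +0.293914;  D = +0.069610-0.285552i
d^3_{0,1}: k∈[1..3] ⇒ +0.005486 -0.197122 +0.786942 = +0.595307;  D = +0.206921-0.558188i
d^3_{1,1}: k∈[0..2] ⇒ +0.000458 -0.043848 +0.393857 = +0.350467;  D = +0.158997-0.312325i
d^3_{2,1}: k∈[0..1] ⇒ -0.005008 +0.119965 = +0.114956;  D = +0.063648-0.095728i
d^3_{3,1}: single k=0 term ⇒ +0.021228;  D = +0.013718-0.016200i
Y_3^{m'}(θ=0.154,φ=3.9617) and Σ D·Y over m':
  (+0.0019-0.2542i)·(+0.0012+0.0009i)  (-0.0736+0.5939i)·(-0.0016-0.0237i)  (+0.0696-0.2856i)·(-0.1313+0.1407i)  (+0.2069-0.5582i)·(+0.6941+0.0000i)  (+0.1590-0.3123i)·(+0.1313+0.1407i)  (+0.0636-0.0957i)·(-0.0016+0.0237i)  (+0.0137-0.0162i)·(-0.0012+0.0009i)
Y_3^1(R⁻¹ n̂) = +0.256112-0.356634i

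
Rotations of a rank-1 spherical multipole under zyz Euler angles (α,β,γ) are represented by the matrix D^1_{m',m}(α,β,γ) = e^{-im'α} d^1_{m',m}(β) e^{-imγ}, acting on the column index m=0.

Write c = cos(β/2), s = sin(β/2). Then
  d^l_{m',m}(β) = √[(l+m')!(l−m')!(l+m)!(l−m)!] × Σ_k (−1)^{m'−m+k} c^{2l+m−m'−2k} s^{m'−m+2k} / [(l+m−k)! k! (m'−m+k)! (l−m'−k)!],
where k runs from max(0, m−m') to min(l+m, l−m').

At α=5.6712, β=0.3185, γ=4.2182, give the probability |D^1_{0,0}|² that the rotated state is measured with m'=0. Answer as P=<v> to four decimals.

P=0.9019

Split into d^1_{0,0}(β=0.3185) × two z-phases.
With c≡cos(β/2)=0.987346 and s≡sin(β/2)=0.158578, N=[1·1·1·1]^{1/2}=1.000000
The bounds max(0,m−m')=0 and min(l+m,l−m')=1 give 2 terms
  k=0: (−1)^0·1.0000/(1)·0.9873^2·0.1586^0 = +0.974853
  k=1: (−1)^1·1.0000/(1)·0.9873^0·0.1586^2 = -0.025147
d^1_{0,0}(0.3185) = +0.974853 -0.025147 = +0.949706
|D^1_{0,0}|² = |d^1_{0,0}(β)|² = (+0.949706)² = 0.901942 (the z-rotation phases have unit modulus)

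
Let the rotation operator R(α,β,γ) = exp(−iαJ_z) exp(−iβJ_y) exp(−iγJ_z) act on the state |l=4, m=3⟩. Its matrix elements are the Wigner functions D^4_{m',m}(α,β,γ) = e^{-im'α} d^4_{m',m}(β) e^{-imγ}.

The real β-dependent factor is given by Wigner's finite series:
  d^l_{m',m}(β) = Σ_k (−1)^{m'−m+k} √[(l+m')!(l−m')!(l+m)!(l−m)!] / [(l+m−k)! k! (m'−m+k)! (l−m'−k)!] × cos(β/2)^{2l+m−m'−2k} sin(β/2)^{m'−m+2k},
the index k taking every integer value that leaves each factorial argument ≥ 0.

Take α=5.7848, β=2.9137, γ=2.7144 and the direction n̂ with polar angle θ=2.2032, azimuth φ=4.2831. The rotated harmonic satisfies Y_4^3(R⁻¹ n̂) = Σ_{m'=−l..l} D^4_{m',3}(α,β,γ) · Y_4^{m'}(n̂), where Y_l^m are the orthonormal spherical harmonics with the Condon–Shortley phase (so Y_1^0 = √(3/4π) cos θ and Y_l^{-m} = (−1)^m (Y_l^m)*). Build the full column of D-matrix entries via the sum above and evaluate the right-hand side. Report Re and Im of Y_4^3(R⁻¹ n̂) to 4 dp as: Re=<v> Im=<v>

Re=-0.3893 Im=-0.0021

Need the full column D^4_{m',3} for m'=−4..4 at α=5.7848, β=2.9137, γ=2.7144.
cos(β/2)=0.113700, sin(β/2)=0.993515
d^4_{-4,3}: single k=7 term ⇒ +0.307275;  D = -0.232632+0.200749i
d^4_{-3,3}: k∈[6..7] ⇒ +0.087029 -0.949283 = -0.862254;  D = +0.842663-0.182762i
d^4_{-2,3}: k∈[5..6] ⇒ +0.015971 -0.406486 = -0.390515;  D = +0.374783+0.109724i
d^4_{-1,3}: k∈[4..5] ⇒ +0.002154 -0.098682 = -0.096528;  D = +0.068406+0.068105i
d^4_{0,3}: k∈[3..4] ⇒ +0.000220 -0.016835 = -0.016615;  D = +0.004739+0.015925i
d^4_{1,3}: k∈[2..3] ⇒ +0.000017 -0.002154 = -0.002137;  D = -0.000444+0.002091i
d^4_{2,3}: k∈[1..2] ⇒ +0.000001 -0.000209 = -0.000208;  D = -0.000135+0.000158i
d^4_{3,3}: k∈[0..1] ⇒ +0.000000 -0.000015 = -0.000015;  D = -0.000014+0.000005i
d^4_{4,3}: single k=0 term ⇒ -0.000001;  D = -0.000001-0.000000i
Y_4^{m'}(θ=2.2032,φ=4.2831) and Σ D·Y over m':
  (-0.2326+0.2007i)·(-0.0273+0.1853i)  (+0.8427-0.1828i)·(-0.3728+0.1084i)  (+0.3748+0.1097i)·(-0.2056-0.2382i)  (+0.0684+0.0681i)·(-0.0520+0.1137i)  (+0.0047+0.0159i)·(-0.3395+0.0000i)  (-0.0004+0.0021i)·(+0.0520+0.1137i)  (-0.0001+0.0002i)·(-0.2056+0.2382i)  (-0.0000+0.0000i)·(+0.3728+0.1084i)  (-0.0000-0.0000i)·(-0.0273-0.1853i)
Y_4^3(R⁻¹ n̂) = -0.389329-0.002119i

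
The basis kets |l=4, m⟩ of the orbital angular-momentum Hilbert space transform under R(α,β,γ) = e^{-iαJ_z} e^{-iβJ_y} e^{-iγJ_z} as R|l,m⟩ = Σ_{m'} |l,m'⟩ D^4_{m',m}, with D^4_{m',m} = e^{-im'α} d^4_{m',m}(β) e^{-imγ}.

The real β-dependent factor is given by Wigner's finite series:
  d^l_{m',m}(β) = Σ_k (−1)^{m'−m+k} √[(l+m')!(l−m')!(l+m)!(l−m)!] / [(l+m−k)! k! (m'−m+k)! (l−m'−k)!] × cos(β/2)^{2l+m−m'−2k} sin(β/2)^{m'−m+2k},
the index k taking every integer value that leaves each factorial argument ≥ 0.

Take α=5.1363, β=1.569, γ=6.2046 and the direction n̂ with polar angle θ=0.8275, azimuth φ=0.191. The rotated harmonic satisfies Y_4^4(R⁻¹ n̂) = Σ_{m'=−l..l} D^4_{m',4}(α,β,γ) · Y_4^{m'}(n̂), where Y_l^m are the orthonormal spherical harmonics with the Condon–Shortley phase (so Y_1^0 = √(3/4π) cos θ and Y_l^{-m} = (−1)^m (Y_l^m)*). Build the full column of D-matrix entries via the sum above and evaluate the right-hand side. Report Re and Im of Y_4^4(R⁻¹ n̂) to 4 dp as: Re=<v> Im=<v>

Re=-0.4087 Im=-0.0827

Need the full column D^4_{m',4} for m'=−4..4 at α=5.1363, β=1.569, γ=6.2046.
cos(β/2)=0.707742, sin(β/2)=0.706471
d^4_{-4,4}: single k=8 term ⇒ +0.062052;  D = -0.026385+0.056163i
d^4_{-3,4}: single k=7 term ⇒ +0.175825;  D = -0.175805-0.002686i
d^4_{-2,4}: single k=6 term ⇒ +0.329531;  D = -0.130941-0.302399i
d^4_{-1,4}: single k=5 term ⇒ +0.466865;  D = +0.314198-0.345315i
d^4_{0,4}: single k=4 term ⇒ +0.522909;  D = +0.497287+0.161678i
d^4_{1,4}: single k=3 term ⇒ +0.468545;  D = +0.051236+0.465735i
d^4_{2,4}: single k=2 term ⇒ +0.331907;  D = -0.285786+0.168786i
d^4_{3,4}: single k=1 term ⇒ +0.177731;  D = -0.145329-0.102312i
d^4_{4,4}: single k=0 term ⇒ +0.062950;  D = +0.011857-0.061823i
Y_4^{m'}(θ=0.8275,φ=0.191) and Σ D·Y over m':
  (-0.0264+0.0562i)·(+0.0939-0.0900i)  (-0.1758-0.0027i)·(+0.2840-0.1833i)  (-0.1309-0.3024i)·(+0.3711-0.1491i)  (+0.3142-0.3453i)·(+0.0476-0.0092i)  (+0.4973+0.1617i)·(-0.3595+0.0000i)  (+0.0512+0.4657i)·(-0.0476-0.0092i)  (-0.2858+0.1688i)·(+0.3711+0.1491i)  (-0.1453-0.1023i)·(-0.2840-0.1833i)  (+0.0119-0.0618i)·(+0.0939+0.0900i)
Y_4^4(R⁻¹ n̂) = -0.408705-0.082694i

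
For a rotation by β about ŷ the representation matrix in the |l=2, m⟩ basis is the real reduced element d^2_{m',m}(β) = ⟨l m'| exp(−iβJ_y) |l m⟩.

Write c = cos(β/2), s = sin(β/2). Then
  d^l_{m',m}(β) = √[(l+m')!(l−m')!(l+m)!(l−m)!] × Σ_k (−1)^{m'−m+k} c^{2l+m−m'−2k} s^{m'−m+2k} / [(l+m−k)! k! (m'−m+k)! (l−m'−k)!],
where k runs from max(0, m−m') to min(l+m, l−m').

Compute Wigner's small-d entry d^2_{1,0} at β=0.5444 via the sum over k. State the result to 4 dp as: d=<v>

d=-0.5426

d^2_{1,0}(β=0.5444) via Wigner's sum:
c=cos(0.5444/2)=0.963182, s=sin(0.5444/2)=0.268851; N=√[6·1·2·2]=4.898979
k∈{0,1} keeps every argument non-negative
  k=0: (−1)^1·4.8990/(2)·0.9632^3·0.2689^1 = -0.588454
  k=1: (−1)^2·4.8990/(2)·0.9632^1·0.2689^3 = +0.045848
d^2_{1,0}(0.5444) = -0.588454 +0.045848 = -0.542606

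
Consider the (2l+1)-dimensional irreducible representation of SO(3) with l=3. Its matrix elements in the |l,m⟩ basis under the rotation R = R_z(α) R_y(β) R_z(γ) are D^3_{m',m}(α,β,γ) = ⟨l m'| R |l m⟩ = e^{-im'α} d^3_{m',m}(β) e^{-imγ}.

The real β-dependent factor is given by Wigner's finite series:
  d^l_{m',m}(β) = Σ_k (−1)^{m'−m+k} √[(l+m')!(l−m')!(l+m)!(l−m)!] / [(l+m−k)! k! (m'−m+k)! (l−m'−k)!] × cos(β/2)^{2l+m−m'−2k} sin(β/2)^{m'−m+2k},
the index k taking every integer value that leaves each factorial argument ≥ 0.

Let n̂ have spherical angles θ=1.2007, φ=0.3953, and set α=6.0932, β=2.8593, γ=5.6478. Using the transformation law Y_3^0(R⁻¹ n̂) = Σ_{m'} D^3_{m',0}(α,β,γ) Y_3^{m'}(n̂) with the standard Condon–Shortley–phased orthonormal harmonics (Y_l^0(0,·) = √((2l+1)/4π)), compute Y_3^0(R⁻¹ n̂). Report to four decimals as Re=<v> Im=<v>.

Need the full column D^3_{m',0} for m'=−3..3 at α=6.0932, β=2.8593, γ=5.6478.
cos(β/2)=0.140678, sin(β/2)=0.990055
d^3_{-3,0}: single k=3 term ⇒ +0.012083;  D = +0.010173-0.006520i
d^3_{-2,0}: k∈[2..3] ⇒ +0.002103 -0.104148 = -0.102045;  D = -0.094767+0.037848i
d^3_{-1,0}: k∈[1..3] ⇒ +0.000189 -0.028078 +0.463569 = +0.435680;  D = +0.427841-0.082276i
d^3_{0,0}: k∈[0..3] ⇒ +0.000008 -0.003455 +0.171133 -0.941796 = -0.774111;  D = -0.774111+0.000000i
d^3_{1,0}: k∈[0..2] ⇒ -0.000189 +0.028078 -0.463569 = -0.435680;  D = -0.427841-0.082276i
d^3_{2,0}: k∈[0..1] ⇒ +0.002103 -0.104148 = -0.102045;  D = -0.094767-0.037848i
d^3_{3,0}: single k=0 term ⇒ -0.012083;  D = -0.010173-0.006520i
Y_3^{m'}(θ=1.2007,φ=0.3953) and Σ D·Y over m':
  (+0.0102-0.0065i)·(+0.1269-0.3133i)  (-0.0948+0.0378i)·(+0.2260-0.2284i)  (+0.4278-0.0823i)·(-0.0962+0.0401i)  (-0.7741+0.0000i)·(-0.3166+0.0000i)  (-0.4278-0.0823i)·(+0.0962+0.0401i)  (-0.0948-0.0378i)·(+0.2260+0.2284i)  (-0.0102-0.0065i)·(-0.1269-0.3133i)
Y_3^0(R⁻¹ n̂) = +0.142378-0.000000i

Re=0.1424 Im=0.0000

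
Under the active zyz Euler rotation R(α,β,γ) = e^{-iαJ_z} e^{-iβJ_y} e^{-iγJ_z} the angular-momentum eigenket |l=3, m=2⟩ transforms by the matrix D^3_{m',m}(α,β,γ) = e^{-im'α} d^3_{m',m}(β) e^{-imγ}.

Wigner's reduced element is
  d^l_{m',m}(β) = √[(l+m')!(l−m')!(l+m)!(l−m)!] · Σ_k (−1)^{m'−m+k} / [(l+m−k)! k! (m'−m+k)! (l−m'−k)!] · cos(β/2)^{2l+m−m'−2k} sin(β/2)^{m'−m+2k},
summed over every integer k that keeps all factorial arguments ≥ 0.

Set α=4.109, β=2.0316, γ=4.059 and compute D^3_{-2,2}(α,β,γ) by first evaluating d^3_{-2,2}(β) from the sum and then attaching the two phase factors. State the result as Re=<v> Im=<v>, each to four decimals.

D^3_{-2,2}(4.109,2.0316,4.059) = e^{-i·-2·4.109}·d^3_{-2,2}(2.0316)·e^{-i·2·4.059}. Compute d first:
c=cos(2.0316/2)=0.526940, s=sin(2.0316/2)=0.849902; N=√[1·120·120·1]=120.000000
The bounds max(0,m−m')=4 and min(l+m,l−m')=5 give 2 terms
  k=4: (−1)^0·120.0000/(24)·0.5269^2·0.8499^4 = +0.724384
  k=5: (−1)^1·120.0000/(120)·0.5269^0·0.8499^6 = -0.376890
d^3_{-2,2}(2.0316) = +0.724384 -0.376890 = +0.347494
Phases: e^{-i·(-2)·4.109}=-0.356032+0.934474i, e^{-i·(2)·4.059}=-0.260962-0.965349i ⇒ D=+0.345758+0.034692i

Re=0.3458 Im=0.0347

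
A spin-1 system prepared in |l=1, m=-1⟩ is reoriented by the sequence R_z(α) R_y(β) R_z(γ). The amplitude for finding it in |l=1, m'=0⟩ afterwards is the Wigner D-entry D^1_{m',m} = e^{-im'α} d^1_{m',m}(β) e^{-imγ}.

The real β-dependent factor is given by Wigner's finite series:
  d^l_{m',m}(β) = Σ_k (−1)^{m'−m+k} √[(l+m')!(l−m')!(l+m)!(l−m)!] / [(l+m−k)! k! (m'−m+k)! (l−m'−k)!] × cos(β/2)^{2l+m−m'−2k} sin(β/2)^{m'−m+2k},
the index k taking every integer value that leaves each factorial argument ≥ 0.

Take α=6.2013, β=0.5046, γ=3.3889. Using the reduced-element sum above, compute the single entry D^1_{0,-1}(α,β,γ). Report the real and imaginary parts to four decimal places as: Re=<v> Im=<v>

Split into d^1_{0,-1}(β=0.5046) × two z-phases.
c=cos(0.5046/2)=0.968341, s=sin(0.5046/2)=0.249632; N=√[1·1·1·2]=1.414214
k∈{0} keeps every argument non-negative
  k=0: (−1)^1·1.4142/(1)·0.9683^1·0.2496^1 = -0.341856
d^1_{0,-1}(0.5046) = -0.341856
D = (+1.000000+0.000000i)·(-0.341856)·(-0.969575-0.244794i) = +0.331455+0.083684i

Re=0.3315 Im=0.0837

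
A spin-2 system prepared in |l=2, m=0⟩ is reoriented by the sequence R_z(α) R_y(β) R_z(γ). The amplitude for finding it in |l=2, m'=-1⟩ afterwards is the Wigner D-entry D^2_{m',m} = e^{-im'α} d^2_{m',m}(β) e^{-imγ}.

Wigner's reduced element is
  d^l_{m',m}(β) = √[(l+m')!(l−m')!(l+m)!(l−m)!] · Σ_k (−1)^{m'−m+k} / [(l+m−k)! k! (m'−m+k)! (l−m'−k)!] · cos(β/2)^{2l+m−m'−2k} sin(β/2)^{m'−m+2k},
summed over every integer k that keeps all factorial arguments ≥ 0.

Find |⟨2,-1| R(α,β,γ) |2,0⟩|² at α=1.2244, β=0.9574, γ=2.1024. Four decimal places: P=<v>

First d^2_{-1,0}(β=0.9574), then the phase factors e^{-i(-1)α} and e^{-i(0)γ}:
With c≡cos(β/2)=0.887594 and s≡sin(β/2)=0.460626, N=[1·6·2·2]^{1/2}=4.898979
k∈{1,2} keeps every argument non-negative
  k=1: (−1)^0·4.8990/(2)·0.8876^3·0.4606^1 = +0.788983
  k=2: (−1)^1·4.8990/(2)·0.8876^1·0.4606^3 = -0.212488
d^2_{-1,0}(0.9574) = +0.788983 -0.212488 = +0.576495
|D^2_{-1,0}|² = |d^2_{-1,0}(β)|² = (+0.576495)² = 0.332346 (the z-rotation phases have unit modulus)

P=0.3323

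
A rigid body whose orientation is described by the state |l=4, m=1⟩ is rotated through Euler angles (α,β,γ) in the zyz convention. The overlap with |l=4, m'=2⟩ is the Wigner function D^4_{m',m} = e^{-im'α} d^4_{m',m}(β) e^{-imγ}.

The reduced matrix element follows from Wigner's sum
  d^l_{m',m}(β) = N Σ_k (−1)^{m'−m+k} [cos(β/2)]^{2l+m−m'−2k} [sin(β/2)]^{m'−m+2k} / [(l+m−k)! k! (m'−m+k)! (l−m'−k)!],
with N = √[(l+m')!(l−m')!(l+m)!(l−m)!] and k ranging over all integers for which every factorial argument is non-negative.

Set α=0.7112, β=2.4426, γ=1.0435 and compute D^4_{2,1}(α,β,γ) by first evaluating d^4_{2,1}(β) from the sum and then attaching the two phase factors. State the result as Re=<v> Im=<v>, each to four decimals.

Split into d^4_{2,1}(β=2.4426) × two z-phases.
Half-angle: c=0.342425, s=0.939545. N=√(720·2·120·6)=1018.233765
k: max(0,(1)−(2))=0 … min(4+(1),4−(2))=2
  k=0: (−1)^1·1018.2338/(240)·0.3424^7·0.9395^1 = -0.002200
  k=1: (−1)^2·1018.2338/(48)·0.3424^5·0.9395^3 = +0.082829
  k=2: (−1)^3·1018.2338/(72)·0.3424^3·0.9395^5 = -0.415718
d^4_{2,1}(2.4426) = -0.002200 +0.082829 -0.415718 = -0.335089
Attach z-rotation phases: D = e^{-i(2)(0.7112)}·(-0.335089)·e^{-i(1)(1.0435)} = +0.261461+0.209577i

Re=0.2615 Im=0.2096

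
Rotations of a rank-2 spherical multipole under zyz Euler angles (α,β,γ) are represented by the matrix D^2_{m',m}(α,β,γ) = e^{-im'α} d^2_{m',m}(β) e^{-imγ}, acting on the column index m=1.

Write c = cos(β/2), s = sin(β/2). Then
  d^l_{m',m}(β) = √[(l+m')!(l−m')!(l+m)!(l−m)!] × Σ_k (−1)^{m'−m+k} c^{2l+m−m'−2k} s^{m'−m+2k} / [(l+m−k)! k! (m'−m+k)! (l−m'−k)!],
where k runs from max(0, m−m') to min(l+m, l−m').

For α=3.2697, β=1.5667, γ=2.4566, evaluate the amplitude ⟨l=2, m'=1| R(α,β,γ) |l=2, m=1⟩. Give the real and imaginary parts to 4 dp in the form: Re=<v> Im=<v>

Re=-0.4227 Im=-0.2632

First d^2_{1,1}(β=1.5667), then the phase factors e^{-i(1)α} and e^{-i(1)γ}:
c=cos(1.5667/2)=0.708554, s=sin(1.5667/2)=0.705657; N=√[6·1·6·1]=6.000000
k: max(0,(1)−(1))=0 … min(2+(1),2−(1))=1
  k=0: (−1)^0·6.0000/(6)·0.7086^4·0.7057^0 = +0.252052
  k=1: (−1)^1·6.0000/(2)·0.7086^2·0.7057^2 = -0.749987
d^2_{1,1}(1.5667) = +0.252052 -0.749987 = -0.497935
Phases: e^{-i·(1)·3.2697}=-0.991805+0.127757i, e^{-i·(1)·2.4566}=-0.774424-0.632667i ⇒ D=-0.422700-0.263181i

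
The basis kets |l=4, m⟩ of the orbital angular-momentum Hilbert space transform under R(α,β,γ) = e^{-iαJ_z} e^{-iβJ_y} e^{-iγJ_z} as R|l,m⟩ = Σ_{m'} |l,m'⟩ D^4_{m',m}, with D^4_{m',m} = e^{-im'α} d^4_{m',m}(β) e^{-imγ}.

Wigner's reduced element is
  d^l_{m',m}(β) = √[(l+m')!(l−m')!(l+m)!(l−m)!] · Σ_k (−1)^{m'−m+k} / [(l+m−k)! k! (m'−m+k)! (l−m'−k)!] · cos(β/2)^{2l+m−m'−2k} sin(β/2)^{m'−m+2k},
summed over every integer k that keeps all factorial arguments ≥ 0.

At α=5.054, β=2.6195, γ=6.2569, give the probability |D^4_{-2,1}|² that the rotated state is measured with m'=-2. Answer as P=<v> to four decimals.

Split into d^4_{-2,1}(β=2.6195) × two z-phases.
Half-angle: c=0.258092, s=0.966120. N=√(2·720·120·6)=1018.233765
k∈{3,4,5} keeps every argument non-negative
  k=3: (−1)^0·1018.2338/(72)·0.2581^5·0.9661^3 = +0.014604
  k=4: (−1)^1·1018.2338/(48)·0.2581^3·0.9661^5 = -0.306962
  k=5: (−1)^2·1018.2338/(240)·0.2581^1·0.9661^7 = +0.860259
d^4_{-2,1}(2.6195) = +0.014604 -0.306962 +0.860259 = +0.567901
|D^4_{-2,1}|² = |d^4_{-2,1}(β)|² = (+0.567901)² = 0.322512 (the z-rotation phases have unit modulus)

P=0.3225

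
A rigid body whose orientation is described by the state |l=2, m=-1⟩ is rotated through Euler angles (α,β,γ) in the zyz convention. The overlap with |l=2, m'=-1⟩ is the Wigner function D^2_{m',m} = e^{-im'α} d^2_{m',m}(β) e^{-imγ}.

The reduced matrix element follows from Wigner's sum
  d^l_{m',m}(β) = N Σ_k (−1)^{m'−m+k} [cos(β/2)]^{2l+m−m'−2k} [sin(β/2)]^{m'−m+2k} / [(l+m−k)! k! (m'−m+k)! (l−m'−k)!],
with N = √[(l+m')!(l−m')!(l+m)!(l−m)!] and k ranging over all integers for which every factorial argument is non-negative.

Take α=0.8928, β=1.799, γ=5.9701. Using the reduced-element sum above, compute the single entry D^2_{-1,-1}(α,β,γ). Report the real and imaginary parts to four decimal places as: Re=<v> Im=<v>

First d^2_{-1,-1}(β=1.799), then the phase factors e^{-i(-1)α} and e^{-i(-1)γ}:
c=cos(1.799/2)=0.622002, s=sin(1.799/2)=0.783016; N=√[1·6·1·6]=6.000000
The bounds max(0,m−m')=0 and min(l+m,l−m')=1 give 2 terms
  k=0: (−1)^0·6.0000/(6)·0.6220^4·0.7830^0 = +0.149681
  k=1: (−1)^1·6.0000/(2)·0.6220^2·0.7830^2 = -0.711616
d^2_{-1,-1}(1.799) = +0.149681 -0.711616 = -0.561935
Attach z-rotation phases: D = e^{-i(-1)(0.8928)}·(-0.561935)·e^{-i(-1)(5.9701)} = -0.470125-0.307820i

Re=-0.4701 Im=-0.3078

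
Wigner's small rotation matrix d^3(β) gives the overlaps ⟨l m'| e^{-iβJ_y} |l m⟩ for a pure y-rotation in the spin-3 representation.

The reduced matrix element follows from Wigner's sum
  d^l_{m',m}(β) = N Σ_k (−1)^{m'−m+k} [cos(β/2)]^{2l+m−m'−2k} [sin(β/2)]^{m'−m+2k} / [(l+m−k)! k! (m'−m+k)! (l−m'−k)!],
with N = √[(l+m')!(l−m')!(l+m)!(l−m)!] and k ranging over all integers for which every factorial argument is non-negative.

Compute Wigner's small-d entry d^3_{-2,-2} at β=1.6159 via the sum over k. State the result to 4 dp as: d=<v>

d=-0.4868

d^3_{-2,-2}(β=1.6159) via Wigner's sum:
c=cos(1.6159/2)=0.690982, s=sin(1.6159/2)=0.722872; N=√[1·120·1·120]=120.000000
k∈{0,1} keeps every argument non-negative
  k=0: (−1)^0·120.0000/(120)·0.6910^6·0.7229^0 = +0.108843
  k=1: (−1)^1·120.0000/(24)·0.6910^4·0.7229^2 = -0.595606
d^3_{-2,-2}(1.6159) = +0.108843 -0.595606 = -0.486764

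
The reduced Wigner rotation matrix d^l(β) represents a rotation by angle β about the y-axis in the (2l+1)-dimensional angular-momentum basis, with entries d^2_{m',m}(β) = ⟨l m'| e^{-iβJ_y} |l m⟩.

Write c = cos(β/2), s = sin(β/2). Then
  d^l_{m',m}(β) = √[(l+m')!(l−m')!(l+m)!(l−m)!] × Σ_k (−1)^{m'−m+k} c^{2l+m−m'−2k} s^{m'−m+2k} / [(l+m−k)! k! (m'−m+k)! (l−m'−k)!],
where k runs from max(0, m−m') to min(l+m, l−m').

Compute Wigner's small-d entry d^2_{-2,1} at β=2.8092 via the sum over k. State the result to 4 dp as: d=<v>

d^2_{-2,1}(β=2.8092) via Wigner's sum:
With c≡cos(β/2)=0.165432 and s≡sin(β/2)=0.986221, N=[1·24·6·1]^{1/2}=12.000000
Admissible k: 3..3 (factorial args all ≥0)
  k=3: (−1)^0·12.0000/(6)·0.1654^1·0.9862^3 = +0.317375
d^2_{-2,1}(2.8092) = +0.317375

d=0.3174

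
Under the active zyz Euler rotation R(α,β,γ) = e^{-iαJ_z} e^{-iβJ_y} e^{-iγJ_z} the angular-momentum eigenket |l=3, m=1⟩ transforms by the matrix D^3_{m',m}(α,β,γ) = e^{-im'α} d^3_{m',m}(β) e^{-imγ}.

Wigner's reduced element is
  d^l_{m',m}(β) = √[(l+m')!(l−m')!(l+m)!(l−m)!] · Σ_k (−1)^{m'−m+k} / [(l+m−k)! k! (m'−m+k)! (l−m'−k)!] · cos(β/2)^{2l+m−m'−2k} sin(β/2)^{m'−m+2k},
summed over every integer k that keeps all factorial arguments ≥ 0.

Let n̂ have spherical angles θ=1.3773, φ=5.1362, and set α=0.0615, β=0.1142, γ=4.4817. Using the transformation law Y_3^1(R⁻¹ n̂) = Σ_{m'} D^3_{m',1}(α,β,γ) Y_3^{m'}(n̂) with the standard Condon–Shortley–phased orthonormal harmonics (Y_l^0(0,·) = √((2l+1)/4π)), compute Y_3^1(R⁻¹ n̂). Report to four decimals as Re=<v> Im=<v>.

Need the full column D^3_{m',1} for m'=−3..3 at α=0.0615, β=0.1142, γ=4.4817.
cos(β/2)=0.998370, sin(β/2)=0.057069
d^3_{-3,1}: single k=4 term ⇒ +0.000041;  D = -0.000017+0.000037i
d^3_{-2,1}: k∈[3..4] ⇒ +0.001170 -0.000002 = +0.001168;  D = -0.000405+0.001096i
d^3_{-1,1}: k∈[2..4] ⇒ +0.019414 -0.000085 +0.000000 = +0.019330;  D = -0.005568+0.018510i
d^3_{0,1}: k∈[1..3] ⇒ +0.196087 -0.001922 +0.000002 = +0.194167;  D = -0.044396+0.189023i
d^3_{1,1}: k∈[0..2] ⇒ +0.990261 -0.025886 +0.000063 = +0.964439;  D = -0.162395+0.950669i
d^3_{2,1}: k∈[0..1] ⇒ -0.179002 +0.001170 = -0.177832;  D = +0.019114-0.176802i
d^3_{3,1}: single k=0 term ⇒ +0.012532;  D = -0.000579+0.012518i
Y_3^{m'}(θ=1.3773,φ=5.1362) and Σ D·Y over m':
  (-0.0000+0.0000i)·(-0.3768-0.1163i)  (-0.0004+0.0011i)·(-0.1252+0.1419i)  (-0.0056+0.0185i)·(-0.1063-0.2356i)  (-0.0444+0.1890i)·(-0.2020+0.0000i)  (-0.1624+0.9507i)·(+0.1063-0.2356i)  (+0.0191-0.1768i)·(-0.1252-0.1419i)  (-0.0006+0.0125i)·(+0.3768-0.1163i)
Y_3^1(R⁻¹ n̂) = +0.194341+0.124501i

Re=0.1943 Im=0.1245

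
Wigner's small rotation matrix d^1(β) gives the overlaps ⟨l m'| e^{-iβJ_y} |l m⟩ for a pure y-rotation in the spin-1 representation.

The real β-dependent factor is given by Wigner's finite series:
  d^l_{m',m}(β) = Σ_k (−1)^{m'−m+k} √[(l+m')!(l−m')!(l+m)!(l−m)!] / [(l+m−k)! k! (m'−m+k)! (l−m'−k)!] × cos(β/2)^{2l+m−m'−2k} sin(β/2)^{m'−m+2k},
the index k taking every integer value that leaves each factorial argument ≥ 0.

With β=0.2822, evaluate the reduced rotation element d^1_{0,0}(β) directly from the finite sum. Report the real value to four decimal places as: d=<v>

d^1_{0,0}(β=0.2822) via Wigner's sum:
c=cos(0.2822/2)=0.990062, s=sin(0.2822/2)=0.140632; N=√[1·1·1·1]=1.000000
The bounds max(0,m−m')=0 and min(l+m,l−m')=1 give 2 terms
  k=0: (−1)^0·1.0000/(1)·0.9901^2·0.1406^0 = +0.980223
  k=1: (−1)^1·1.0000/(1)·0.9901^0·0.1406^2 = -0.019777
d^1_{0,0}(0.2822) = +0.980223 -0.019777 = +0.960445

d=0.9604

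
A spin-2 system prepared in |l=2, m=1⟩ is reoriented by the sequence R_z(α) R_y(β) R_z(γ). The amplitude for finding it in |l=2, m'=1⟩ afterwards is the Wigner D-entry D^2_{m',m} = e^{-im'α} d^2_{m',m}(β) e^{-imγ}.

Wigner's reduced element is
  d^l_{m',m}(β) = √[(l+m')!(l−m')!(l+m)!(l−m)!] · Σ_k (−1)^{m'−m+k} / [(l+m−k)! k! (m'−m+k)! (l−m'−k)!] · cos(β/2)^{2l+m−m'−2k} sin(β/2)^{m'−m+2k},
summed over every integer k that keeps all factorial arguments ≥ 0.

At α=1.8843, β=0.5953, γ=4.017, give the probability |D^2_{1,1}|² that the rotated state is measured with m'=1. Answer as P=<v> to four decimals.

D^2_{1,1}(1.8843,0.5953,4.017) = e^{-i·1·1.8843}·d^2_{1,1}(0.5953)·e^{-i·1·4.017}. Compute d first:
With c≡cos(β/2)=0.956028 and s≡sin(β/2)=0.293274, N=[6·1·6·1]^{1/2}=6.000000
k∈{0,1} keeps every argument non-negative
  k=0: (−1)^0·6.0000/(6)·0.9560^4·0.2933^0 = +0.835378
  k=1: (−1)^1·6.0000/(2)·0.9560^2·0.2933^2 = -0.235836
d^2_{1,1}(0.5953) = +0.835378 -0.235836 = +0.599542
|D^2_{1,1}|² = |d^2_{1,1}(β)|² = (+0.599542)² = 0.359450 (the z-rotation phases have unit modulus)

P=0.3595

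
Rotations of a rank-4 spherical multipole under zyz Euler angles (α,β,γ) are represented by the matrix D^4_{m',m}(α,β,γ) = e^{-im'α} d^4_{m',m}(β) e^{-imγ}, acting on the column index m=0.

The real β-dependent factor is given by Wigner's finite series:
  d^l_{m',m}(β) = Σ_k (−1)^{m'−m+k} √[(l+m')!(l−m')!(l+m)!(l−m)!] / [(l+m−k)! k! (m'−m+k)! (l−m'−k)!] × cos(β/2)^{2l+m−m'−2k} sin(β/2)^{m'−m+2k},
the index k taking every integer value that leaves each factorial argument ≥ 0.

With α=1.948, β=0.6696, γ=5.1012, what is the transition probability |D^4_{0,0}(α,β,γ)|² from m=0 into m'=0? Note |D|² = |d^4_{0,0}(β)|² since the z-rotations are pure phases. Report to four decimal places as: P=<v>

Split into d^4_{0,0}(β=0.6696) × two z-phases.
With c≡cos(β/2)=0.944476 and s≡sin(β/2)=0.328580, N=[24·24·24·24]^{1/2}=576.000000
Admissible k: 0..4 (factorial args all ≥0)
  k=0: (−1)^0·576.0000/(576)·0.9445^8·0.3286^0 = +0.633181
  k=1: (−1)^1·576.0000/(36)·0.9445^6·0.3286^2 = -1.226164
  k=2: (−1)^2·576.0000/(16)·0.9445^4·0.3286^4 = +0.333912
  k=3: (−1)^3·576.0000/(36)·0.9445^2·0.3286^6 = -0.017962
  k=4: (−1)^4·576.0000/(576)·0.9445^0·0.3286^8 = +0.000136
d^4_{0,0}(0.6696) = +0.633181 -1.226164 +0.333912 -0.017962 +0.000136 = -0.276897
|D^4_{0,0}|² = |d^4_{0,0}(β)|² = (-0.276897)² = 0.076672 (the z-rotation phases have unit modulus)

P=0.0767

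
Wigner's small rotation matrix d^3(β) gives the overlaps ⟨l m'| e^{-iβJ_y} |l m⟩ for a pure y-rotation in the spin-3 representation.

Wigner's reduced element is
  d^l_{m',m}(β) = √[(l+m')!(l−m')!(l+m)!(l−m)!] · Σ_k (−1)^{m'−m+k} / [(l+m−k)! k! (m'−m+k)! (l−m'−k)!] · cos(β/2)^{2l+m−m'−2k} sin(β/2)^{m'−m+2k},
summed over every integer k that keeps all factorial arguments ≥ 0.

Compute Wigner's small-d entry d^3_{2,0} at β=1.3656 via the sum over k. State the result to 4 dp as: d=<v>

d^3_{2,0}(β=1.3656) via Wigner's sum:
Half-angle: c=0.775809, s=0.630968. N=√(120·1·6·6)=65.726707
k∈{0,1} keeps every argument non-negative
  k=0: (−1)^2·65.7267/(12)·0.7758^4·0.6310^2 = +0.789940
  k=1: (−1)^3·65.7267/(12)·0.7758^2·0.6310^4 = -0.522515
d^3_{2,0}(1.3656) = +0.789940 -0.522515 = +0.267425

d=0.2674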